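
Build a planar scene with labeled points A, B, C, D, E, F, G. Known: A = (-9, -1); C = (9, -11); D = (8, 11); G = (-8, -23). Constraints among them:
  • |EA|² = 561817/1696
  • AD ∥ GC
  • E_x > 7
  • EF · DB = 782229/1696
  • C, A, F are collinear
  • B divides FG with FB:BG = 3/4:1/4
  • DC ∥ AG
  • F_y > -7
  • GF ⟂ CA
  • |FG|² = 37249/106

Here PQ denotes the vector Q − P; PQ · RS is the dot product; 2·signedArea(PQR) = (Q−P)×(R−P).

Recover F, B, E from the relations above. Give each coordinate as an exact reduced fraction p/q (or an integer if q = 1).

1. F_x = 117/106  [C, A, F are collinear ∩ GF ⟂ CA]
2. F_y = -701/106  [C, A, F are collinear ∩ GF ⟂ CA]
   → F = (117/106, -701/106)
3. B_x = -2427/424  [B divides FG with FB:BG = 3/4:1/4]
4. B_y = -8015/424  [B divides FG with FB:BG = 3/4:1/4]
   → B = (-2427/424, -8015/424)
5. E_x = 3363/424  [line 5819/424·x + 12679/424·y + -472525/1696 = 0 ∩ |EA|² = 561817/1696]
6. E_y = 2407/424  [line 5819/424·x + 12679/424·y + -472525/1696 = 0 ∩ |EA|² = 561817/1696]
   → E = (3363/424, 2407/424)

B = (-2427/424, -8015/424)
E = (3363/424, 2407/424)
F = (117/106, -701/106)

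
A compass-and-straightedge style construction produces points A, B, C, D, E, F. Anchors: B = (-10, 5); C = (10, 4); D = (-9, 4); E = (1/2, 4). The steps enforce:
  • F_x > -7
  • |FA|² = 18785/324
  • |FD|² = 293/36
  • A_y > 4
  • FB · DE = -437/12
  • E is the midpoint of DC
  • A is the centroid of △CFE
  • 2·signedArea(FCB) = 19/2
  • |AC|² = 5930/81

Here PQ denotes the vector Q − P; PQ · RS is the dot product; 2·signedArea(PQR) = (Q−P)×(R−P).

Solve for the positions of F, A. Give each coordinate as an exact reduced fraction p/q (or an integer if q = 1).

A = (13/9, 37/9)
F = (-37/6, 13/3)

1. F_x = -37/6  [2·signedArea(FCB) = 19/2 ∩ FB · DE = -437/12]
2. F_y = 13/3  [2·signedArea(FCB) = 19/2 ∩ FB · DE = -437/12]
   → F = (-37/6, 13/3)
3. A_x = 13/9  [A is the centroid of △CFE]
4. A_y = 37/9  [A is the centroid of △CFE]
   → A = (13/9, 37/9)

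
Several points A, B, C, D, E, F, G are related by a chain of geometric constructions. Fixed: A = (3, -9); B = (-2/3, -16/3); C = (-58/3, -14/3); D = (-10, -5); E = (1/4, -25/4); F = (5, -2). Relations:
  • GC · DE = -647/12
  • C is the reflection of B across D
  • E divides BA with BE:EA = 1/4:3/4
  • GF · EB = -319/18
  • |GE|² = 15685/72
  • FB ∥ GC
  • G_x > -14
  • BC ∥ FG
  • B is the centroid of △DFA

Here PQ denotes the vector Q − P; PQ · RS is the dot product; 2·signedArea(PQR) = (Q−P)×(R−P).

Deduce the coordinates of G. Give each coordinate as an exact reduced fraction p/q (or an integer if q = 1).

G = (-41/3, -4/3)

1. G_x = -41/3  [FB ∥ GC ∩ BC ∥ FG]
2. G_y = -4/3  [FB ∥ GC ∩ BC ∥ FG]
   → G = (-41/3, -4/3)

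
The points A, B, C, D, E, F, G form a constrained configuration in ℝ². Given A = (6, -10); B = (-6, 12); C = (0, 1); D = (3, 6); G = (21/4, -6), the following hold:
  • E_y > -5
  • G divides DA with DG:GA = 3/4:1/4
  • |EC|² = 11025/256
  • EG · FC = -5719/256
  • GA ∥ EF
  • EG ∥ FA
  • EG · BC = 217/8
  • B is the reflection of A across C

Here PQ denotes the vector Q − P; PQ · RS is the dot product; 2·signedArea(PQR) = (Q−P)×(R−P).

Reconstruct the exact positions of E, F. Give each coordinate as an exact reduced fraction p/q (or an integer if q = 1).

E = (63/16, -17/4)
F = (75/16, -33/4)

1. E_x = 63/16  [line -6·x + 11·y + 563/8 = 0 ∩ |EC|² = 11025/256]
2. E_y = -17/4  [line -6·x + 11·y + 563/8 = 0 ∩ |EC|² = 11025/256]
   → E = (63/16, -17/4)
3. F_x = 75/16  [EG ∥ FA ∩ GA ∥ EF]
4. F_y = -33/4  [EG ∥ FA ∩ GA ∥ EF]
   → F = (75/16, -33/4)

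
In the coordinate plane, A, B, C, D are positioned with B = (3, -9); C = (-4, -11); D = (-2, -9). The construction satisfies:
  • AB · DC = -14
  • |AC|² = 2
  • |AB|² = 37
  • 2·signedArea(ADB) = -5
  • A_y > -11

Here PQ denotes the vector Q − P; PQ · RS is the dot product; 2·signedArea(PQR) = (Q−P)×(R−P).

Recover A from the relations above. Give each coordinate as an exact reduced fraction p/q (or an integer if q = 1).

A = (-3, -10)

1. A_x = -3  [AB · DC = -14 ∩ 2·signedArea(ADB) = -5]
2. A_y = -10  [AB · DC = -14 ∩ 2·signedArea(ADB) = -5]
   → A = (-3, -10)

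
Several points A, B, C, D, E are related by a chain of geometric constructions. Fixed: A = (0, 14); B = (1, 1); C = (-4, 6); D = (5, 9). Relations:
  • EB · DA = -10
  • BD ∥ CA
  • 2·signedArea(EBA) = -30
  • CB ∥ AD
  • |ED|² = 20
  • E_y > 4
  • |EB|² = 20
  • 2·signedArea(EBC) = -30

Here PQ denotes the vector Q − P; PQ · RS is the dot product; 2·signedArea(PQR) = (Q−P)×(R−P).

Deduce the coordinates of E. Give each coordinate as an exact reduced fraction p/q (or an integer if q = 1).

E = (3, 5)

1. E_x = 3  [2·signedArea(EBA) = -30 ∩ 2·signedArea(EBC) = -30]
2. E_y = 5  [2·signedArea(EBA) = -30 ∩ 2·signedArea(EBC) = -30]
   → E = (3, 5)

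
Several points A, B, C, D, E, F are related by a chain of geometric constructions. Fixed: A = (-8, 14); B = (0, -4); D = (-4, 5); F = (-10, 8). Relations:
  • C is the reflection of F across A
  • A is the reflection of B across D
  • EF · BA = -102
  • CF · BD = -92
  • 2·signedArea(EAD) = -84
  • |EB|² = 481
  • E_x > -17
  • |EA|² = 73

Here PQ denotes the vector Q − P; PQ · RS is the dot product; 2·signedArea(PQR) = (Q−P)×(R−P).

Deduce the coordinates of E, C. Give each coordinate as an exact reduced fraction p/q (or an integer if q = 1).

C = (-6, 20)
E = (-16, 11)

1. E_x = -16  [2·signedArea(EAD) = -84 ∩ EF · BA = -102]
2. E_y = 11  [2·signedArea(EAD) = -84 ∩ EF · BA = -102]
   → E = (-16, 11)
3. C_x = -6  [C is the reflection of F across A]
4. C_y = 20  [C is the reflection of F across A]
   → C = (-6, 20)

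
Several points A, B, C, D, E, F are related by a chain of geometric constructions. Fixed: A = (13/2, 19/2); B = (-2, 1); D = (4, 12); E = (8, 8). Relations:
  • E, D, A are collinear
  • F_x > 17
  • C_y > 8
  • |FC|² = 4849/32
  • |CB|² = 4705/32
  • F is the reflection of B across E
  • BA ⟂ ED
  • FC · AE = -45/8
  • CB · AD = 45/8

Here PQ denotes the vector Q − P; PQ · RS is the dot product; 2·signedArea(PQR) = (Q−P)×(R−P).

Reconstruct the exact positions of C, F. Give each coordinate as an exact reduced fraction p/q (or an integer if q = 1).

C = (61/8, 67/8)
F = (18, 15)

1. C_x = 61/8  [line 5/2·x + -5/2·y + 15/8 = 0 ∩ |CB|² = 4705/32]
2. C_y = 67/8  [line 5/2·x + -5/2·y + 15/8 = 0 ∩ |CB|² = 4705/32]
   → C = (61/8, 67/8)
3. F_x = 18  [F is the reflection of B across E]
4. F_y = 15  [F is the reflection of B across E]
   → F = (18, 15)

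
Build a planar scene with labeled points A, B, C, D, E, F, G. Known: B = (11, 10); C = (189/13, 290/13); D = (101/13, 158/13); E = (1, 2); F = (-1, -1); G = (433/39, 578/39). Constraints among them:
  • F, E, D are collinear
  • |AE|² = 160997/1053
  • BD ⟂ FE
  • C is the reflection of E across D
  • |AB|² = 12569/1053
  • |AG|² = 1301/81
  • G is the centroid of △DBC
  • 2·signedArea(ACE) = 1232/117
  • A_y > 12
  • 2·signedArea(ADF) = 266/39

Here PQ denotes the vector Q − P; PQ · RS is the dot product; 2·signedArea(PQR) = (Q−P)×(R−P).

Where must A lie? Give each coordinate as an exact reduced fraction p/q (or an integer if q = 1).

1. A_x = 961/117  [line 264/13·x + -176/13·y + -440/117 = 0 ∩ |AE|² = 160997/1053]
2. A_y = 1409/117  [line 264/13·x + -176/13·y + -440/117 = 0 ∩ |AE|² = 160997/1053]
   → A = (961/117, 1409/117)

A = (961/117, 1409/117)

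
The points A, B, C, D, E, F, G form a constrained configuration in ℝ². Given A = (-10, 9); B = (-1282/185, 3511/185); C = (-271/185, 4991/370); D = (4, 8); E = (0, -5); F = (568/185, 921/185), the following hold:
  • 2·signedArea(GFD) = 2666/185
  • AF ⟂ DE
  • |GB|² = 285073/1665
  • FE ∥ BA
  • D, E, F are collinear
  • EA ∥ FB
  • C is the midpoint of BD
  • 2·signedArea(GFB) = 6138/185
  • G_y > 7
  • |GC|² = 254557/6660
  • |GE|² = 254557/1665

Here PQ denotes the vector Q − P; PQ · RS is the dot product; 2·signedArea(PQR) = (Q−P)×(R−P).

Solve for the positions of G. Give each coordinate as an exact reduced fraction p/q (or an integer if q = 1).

1. G_x = -542/555  [2·signedArea(GFD) = 2666/185 ∩ 2·signedArea(GFB) = 6138/185]
2. G_y = 4066/555  [2·signedArea(GFD) = 2666/185 ∩ 2·signedArea(GFB) = 6138/185]
   → G = (-542/555, 4066/555)

G = (-542/555, 4066/555)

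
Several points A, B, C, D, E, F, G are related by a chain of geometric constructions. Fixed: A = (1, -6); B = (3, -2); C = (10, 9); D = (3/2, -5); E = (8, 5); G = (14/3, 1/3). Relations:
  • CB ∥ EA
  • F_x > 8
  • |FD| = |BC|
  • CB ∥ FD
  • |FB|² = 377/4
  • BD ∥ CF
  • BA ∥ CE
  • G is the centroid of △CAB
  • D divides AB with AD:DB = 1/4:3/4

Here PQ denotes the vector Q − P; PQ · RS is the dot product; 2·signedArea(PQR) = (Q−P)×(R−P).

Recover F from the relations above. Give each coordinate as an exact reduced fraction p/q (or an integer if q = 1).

1. F_x = 17/2  [CB ∥ FD ∩ BD ∥ CF]
2. F_y = 6  [CB ∥ FD ∩ BD ∥ CF]
   → F = (17/2, 6)

F = (17/2, 6)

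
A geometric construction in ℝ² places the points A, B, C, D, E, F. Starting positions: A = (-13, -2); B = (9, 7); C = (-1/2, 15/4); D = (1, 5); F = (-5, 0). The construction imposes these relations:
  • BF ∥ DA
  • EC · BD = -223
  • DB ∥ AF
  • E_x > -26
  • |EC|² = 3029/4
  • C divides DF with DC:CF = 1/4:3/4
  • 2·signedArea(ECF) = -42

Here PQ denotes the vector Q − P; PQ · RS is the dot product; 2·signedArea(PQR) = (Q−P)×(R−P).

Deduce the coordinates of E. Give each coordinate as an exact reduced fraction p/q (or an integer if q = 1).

E = (-51/2, -31/4)

1. E_x = -51/2  [EC · BD = -223 ∩ 2·signedArea(ECF) = -42]
2. E_y = -31/4  [EC · BD = -223 ∩ 2·signedArea(ECF) = -42]
   → E = (-51/2, -31/4)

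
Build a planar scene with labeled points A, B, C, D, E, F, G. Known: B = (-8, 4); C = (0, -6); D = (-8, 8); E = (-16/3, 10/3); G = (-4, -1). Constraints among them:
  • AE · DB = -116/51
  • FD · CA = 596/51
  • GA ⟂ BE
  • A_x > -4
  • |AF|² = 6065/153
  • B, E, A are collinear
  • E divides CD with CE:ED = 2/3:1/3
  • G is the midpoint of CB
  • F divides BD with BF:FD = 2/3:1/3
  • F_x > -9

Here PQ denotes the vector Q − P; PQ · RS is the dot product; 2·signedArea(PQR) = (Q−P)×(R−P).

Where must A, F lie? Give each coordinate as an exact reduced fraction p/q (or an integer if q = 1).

1. A_x = -52/17  [B, E, A are collinear ∩ GA ⟂ BE]
2. A_y = 47/17  [B, E, A are collinear ∩ GA ⟂ BE]
   → A = (-52/17, 47/17)
3. F_x = -8  [F divides BD with BF:FD = 2/3:1/3]
4. F_y = 20/3  [F divides BD with BF:FD = 2/3:1/3]
   → F = (-8, 20/3)

A = (-52/17, 47/17)
F = (-8, 20/3)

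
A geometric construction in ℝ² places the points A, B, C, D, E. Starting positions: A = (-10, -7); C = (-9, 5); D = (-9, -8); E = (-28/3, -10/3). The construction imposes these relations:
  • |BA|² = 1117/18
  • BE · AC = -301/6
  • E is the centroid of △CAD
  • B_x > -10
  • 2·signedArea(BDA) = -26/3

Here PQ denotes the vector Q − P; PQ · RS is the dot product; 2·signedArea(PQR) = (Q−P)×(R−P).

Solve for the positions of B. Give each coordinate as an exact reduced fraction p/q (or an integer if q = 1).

B = (-55/6, 5/6)

1. B_x = -55/6  [BE · AC = -301/6 ∩ 2·signedArea(BDA) = -26/3]
2. B_y = 5/6  [BE · AC = -301/6 ∩ 2·signedArea(BDA) = -26/3]
   → B = (-55/6, 5/6)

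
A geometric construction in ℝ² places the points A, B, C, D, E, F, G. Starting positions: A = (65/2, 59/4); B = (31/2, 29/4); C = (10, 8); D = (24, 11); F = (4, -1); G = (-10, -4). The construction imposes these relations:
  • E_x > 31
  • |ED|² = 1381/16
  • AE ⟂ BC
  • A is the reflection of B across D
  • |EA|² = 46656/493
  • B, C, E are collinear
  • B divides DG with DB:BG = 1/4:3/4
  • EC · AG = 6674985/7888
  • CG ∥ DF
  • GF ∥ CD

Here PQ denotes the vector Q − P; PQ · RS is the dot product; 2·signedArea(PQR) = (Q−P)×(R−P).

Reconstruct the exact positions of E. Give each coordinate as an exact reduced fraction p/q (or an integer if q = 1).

E = (30749/986, 10079/1972)

1. E_x = 30749/986  [B, C, E are collinear ∩ AE ⟂ BC]
2. E_y = 10079/1972  [B, C, E are collinear ∩ AE ⟂ BC]
   → E = (30749/986, 10079/1972)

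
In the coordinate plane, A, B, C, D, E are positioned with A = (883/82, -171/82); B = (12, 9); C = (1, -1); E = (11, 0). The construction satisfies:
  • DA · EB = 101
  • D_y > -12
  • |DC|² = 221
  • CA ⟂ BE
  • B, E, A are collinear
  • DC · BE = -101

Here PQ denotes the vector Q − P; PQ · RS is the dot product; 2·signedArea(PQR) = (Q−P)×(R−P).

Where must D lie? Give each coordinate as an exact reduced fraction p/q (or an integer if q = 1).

1. D_x = -10  [line -1·x + -9·y + -109 = 0 ∩ |DC|² = 221]
2. D_y = -11  [line -1·x + -9·y + -109 = 0 ∩ |DC|² = 221]
   → D = (-10, -11)

D = (-10, -11)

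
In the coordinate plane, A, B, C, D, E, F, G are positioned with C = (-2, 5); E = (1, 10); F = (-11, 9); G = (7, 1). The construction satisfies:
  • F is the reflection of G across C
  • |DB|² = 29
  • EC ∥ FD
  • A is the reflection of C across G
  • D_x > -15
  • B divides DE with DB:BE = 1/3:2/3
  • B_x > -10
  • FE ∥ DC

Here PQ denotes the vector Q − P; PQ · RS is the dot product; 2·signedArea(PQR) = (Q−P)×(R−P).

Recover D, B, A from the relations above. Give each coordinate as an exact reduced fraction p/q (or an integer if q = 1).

A = (16, -3)
B = (-9, 6)
D = (-14, 4)

1. D_x = -14  [FE ∥ DC ∩ EC ∥ FD]
2. D_y = 4  [FE ∥ DC ∩ EC ∥ FD]
   → D = (-14, 4)
3. B_x = -9  [B divides DE with DB:BE = 1/3:2/3]
4. B_y = 6  [B divides DE with DB:BE = 1/3:2/3]
   → B = (-9, 6)
5. A_x = 16  [A is the reflection of C across G]
6. A_y = -3  [A is the reflection of C across G]
   → A = (16, -3)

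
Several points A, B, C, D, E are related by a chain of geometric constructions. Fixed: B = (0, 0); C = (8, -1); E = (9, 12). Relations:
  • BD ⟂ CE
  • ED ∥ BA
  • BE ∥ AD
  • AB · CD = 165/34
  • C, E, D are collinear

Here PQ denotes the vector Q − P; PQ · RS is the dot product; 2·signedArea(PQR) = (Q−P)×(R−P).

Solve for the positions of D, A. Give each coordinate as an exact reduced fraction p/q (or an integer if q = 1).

1. D_x = 273/34  [C, E, D are collinear ∩ BD ⟂ CE]
2. D_y = -21/34  [C, E, D are collinear ∩ BD ⟂ CE]
   → D = (273/34, -21/34)
3. A_x = -33/34  [BE ∥ AD ∩ ED ∥ BA]
4. A_y = -429/34  [BE ∥ AD ∩ ED ∥ BA]
   → A = (-33/34, -429/34)

A = (-33/34, -429/34)
D = (273/34, -21/34)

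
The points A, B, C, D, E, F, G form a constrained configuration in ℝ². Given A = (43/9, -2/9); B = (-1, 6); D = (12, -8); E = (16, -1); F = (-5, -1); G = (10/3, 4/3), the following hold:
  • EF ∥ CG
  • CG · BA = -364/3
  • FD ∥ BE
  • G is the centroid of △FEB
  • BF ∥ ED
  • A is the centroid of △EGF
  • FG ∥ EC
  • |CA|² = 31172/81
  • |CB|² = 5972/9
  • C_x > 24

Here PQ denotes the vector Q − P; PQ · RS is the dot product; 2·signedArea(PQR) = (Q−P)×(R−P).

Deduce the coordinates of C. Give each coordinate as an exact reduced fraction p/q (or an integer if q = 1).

1. C_x = 73/3  [EF ∥ CG ∩ FG ∥ EC]
2. C_y = 4/3  [EF ∥ CG ∩ FG ∥ EC]
   → C = (73/3, 4/3)

C = (73/3, 4/3)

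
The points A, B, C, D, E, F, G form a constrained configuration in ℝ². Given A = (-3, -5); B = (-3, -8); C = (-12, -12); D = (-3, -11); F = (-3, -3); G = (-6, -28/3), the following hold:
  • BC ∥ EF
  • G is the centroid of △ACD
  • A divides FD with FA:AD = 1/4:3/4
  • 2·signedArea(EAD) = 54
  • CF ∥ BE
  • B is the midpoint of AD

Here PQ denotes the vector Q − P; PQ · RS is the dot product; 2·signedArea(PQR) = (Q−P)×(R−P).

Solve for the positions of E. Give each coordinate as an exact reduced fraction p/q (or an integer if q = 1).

1. E_x = 6  [BC ∥ EF ∩ CF ∥ BE]
2. E_y = 1  [BC ∥ EF ∩ CF ∥ BE]
   → E = (6, 1)

E = (6, 1)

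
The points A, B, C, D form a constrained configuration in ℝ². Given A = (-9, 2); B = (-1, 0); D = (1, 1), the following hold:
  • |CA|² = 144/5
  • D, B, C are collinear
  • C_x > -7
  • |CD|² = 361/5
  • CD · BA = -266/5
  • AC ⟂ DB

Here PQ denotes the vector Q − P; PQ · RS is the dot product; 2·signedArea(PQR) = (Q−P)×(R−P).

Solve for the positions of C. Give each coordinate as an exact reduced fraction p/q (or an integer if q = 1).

1. C_x = -33/5  [D, B, C are collinear ∩ AC ⟂ DB]
2. C_y = -14/5  [D, B, C are collinear ∩ AC ⟂ DB]
   → C = (-33/5, -14/5)

C = (-33/5, -14/5)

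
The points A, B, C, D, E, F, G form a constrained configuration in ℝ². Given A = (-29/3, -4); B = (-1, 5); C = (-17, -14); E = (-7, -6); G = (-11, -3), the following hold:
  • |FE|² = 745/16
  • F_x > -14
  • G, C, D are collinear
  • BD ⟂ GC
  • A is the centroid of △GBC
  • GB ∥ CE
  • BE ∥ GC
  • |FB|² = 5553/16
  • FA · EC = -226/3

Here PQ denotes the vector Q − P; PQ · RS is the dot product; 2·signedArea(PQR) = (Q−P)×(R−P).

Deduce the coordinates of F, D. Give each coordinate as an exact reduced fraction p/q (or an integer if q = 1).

D = (-839/157, 1157/157)
F = (-13, -37/4)

1. F_x = -13  [line 10·x + 8·y + 204 = 0 ∩ |FB|² = 5553/16]
2. F_y = -37/4  [line 10·x + 8·y + 204 = 0 ∩ |FB|² = 5553/16]
   → F = (-13, -37/4)
3. D_x = -839/157  [G, C, D are collinear ∩ BD ⟂ GC]
4. D_y = 1157/157  [G, C, D are collinear ∩ BD ⟂ GC]
   → D = (-839/157, 1157/157)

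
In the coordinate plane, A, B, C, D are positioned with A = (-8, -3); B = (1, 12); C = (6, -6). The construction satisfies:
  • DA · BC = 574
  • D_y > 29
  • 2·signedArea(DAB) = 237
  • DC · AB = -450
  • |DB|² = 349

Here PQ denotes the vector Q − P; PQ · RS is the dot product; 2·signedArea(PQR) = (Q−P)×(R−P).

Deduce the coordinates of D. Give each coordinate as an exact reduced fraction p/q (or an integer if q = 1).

1. D_x = -4  [DC · AB = -450 ∩ 2·signedArea(DAB) = 237]
2. D_y = 30  [DC · AB = -450 ∩ 2·signedArea(DAB) = 237]
   → D = (-4, 30)

D = (-4, 30)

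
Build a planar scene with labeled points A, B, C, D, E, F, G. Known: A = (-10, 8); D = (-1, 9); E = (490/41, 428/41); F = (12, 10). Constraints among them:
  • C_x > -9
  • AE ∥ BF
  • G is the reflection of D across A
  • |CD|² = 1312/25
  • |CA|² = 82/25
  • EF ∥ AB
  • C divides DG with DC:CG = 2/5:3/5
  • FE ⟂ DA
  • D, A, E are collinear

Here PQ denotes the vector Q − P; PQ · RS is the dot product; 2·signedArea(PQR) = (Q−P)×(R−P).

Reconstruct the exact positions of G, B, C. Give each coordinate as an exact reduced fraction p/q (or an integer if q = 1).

B = (-408/41, 310/41)
C = (-41/5, 41/5)
G = (-19, 7)

1. G_x = -19  [G is the reflection of D across A]
2. G_y = 7  [G is the reflection of D across A]
   → G = (-19, 7)
3. B_x = -408/41  [AE ∥ BF ∩ EF ∥ AB]
4. B_y = 310/41  [AE ∥ BF ∩ EF ∥ AB]
   → B = (-408/41, 310/41)
5. C_x = -41/5  [C divides DG with DC:CG = 2/5:3/5]
6. C_y = 41/5  [C divides DG with DC:CG = 2/5:3/5]
   → C = (-41/5, 41/5)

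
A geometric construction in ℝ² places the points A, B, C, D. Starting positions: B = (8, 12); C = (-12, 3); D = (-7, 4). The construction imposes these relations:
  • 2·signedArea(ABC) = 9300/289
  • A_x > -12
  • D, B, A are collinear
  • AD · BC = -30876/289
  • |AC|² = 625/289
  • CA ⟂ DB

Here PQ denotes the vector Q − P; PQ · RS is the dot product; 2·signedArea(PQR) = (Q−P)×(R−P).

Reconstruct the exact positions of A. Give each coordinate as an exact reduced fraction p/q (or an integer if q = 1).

1. A_x = -3268/289  [D, B, A are collinear ∩ CA ⟂ DB]
2. A_y = 492/289  [D, B, A are collinear ∩ CA ⟂ DB]
   → A = (-3268/289, 492/289)

A = (-3268/289, 492/289)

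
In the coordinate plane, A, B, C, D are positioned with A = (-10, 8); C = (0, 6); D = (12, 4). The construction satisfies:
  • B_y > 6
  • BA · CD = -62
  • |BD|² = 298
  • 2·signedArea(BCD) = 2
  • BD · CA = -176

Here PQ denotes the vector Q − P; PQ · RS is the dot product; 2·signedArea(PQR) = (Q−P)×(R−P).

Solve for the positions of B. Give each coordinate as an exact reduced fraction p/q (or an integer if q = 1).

B = (-5, 7)

1. B_x = -5  [2·signedArea(BCD) = 2 ∩ BD · CA = -176]
2. B_y = 7  [2·signedArea(BCD) = 2 ∩ BD · CA = -176]
   → B = (-5, 7)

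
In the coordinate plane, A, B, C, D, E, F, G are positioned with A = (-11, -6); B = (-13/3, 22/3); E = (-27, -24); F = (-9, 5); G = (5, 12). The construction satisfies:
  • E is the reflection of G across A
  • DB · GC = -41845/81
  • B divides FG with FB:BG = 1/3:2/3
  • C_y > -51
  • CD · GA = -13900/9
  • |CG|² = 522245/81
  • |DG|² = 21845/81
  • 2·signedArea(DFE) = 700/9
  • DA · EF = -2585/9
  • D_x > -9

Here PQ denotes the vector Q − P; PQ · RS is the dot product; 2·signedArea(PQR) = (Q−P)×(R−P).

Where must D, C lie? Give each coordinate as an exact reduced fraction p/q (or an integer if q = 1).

1. D_x = -73/9  [DA · EF = -2585/9 ∩ 2·signedArea(DFE) = 700/9]
2. D_y = 19/9  [DA · EF = -2585/9 ∩ 2·signedArea(DFE) = 700/9]
   → D = (-73/9, 19/9)
3. C_x = -413/9  [CD · GA = -13900/9 ∩ DB · GC = -41845/81]
4. C_y = -451/9  [CD · GA = -13900/9 ∩ DB · GC = -41845/81]
   → C = (-413/9, -451/9)

C = (-413/9, -451/9)
D = (-73/9, 19/9)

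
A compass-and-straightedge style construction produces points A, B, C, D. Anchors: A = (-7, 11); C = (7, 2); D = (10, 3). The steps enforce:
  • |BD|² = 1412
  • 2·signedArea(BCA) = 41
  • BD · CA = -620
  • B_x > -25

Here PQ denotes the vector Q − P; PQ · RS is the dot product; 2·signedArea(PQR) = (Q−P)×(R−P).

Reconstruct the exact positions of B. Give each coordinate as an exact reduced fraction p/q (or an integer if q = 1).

B = (-24, 19)

1. B_x = -24  [2·signedArea(BCA) = 41 ∩ BD · CA = -620]
2. B_y = 19  [2·signedArea(BCA) = 41 ∩ BD · CA = -620]
   → B = (-24, 19)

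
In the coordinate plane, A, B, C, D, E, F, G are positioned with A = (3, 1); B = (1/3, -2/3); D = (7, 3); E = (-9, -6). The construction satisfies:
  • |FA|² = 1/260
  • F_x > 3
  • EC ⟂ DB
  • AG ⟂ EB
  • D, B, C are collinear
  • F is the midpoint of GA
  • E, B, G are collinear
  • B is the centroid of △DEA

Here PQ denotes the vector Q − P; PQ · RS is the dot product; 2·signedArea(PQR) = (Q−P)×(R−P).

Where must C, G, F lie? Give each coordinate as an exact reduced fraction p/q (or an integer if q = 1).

C = (-4733/521, -3046/521)
F = (197/65, 123/130)
G = (199/65, 58/65)

1. C_x = -4733/521  [D, B, C are collinear ∩ EC ⟂ DB]
2. C_y = -3046/521  [D, B, C are collinear ∩ EC ⟂ DB]
   → C = (-4733/521, -3046/521)
3. G_x = 199/65  [E, B, G are collinear ∩ AG ⟂ EB]
4. G_y = 58/65  [E, B, G are collinear ∩ AG ⟂ EB]
   → G = (199/65, 58/65)
5. F_x = 197/65  [F is the midpoint of GA]
6. F_y = 123/130  [F is the midpoint of GA]
   → F = (197/65, 123/130)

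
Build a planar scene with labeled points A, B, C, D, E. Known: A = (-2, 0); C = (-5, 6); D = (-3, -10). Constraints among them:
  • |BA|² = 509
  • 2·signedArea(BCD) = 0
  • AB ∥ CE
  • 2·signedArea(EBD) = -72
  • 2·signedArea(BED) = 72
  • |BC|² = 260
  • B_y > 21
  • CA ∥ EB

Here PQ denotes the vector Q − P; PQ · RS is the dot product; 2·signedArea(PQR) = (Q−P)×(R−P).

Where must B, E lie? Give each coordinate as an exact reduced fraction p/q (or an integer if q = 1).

B = (-7, 22)
E = (-10, 28)

1. B_x = -7  [line 16·x + 2·y + 68 = 0 ∩ |BA|² = 509]
2. B_y = 22  [line 16·x + 2·y + 68 = 0 ∩ |BA|² = 509]
   → B = (-7, 22)
3. E_x = -10  [CA ∥ EB ∩ AB ∥ CE]
4. E_y = 28  [CA ∥ EB ∩ AB ∥ CE]
   → E = (-10, 28)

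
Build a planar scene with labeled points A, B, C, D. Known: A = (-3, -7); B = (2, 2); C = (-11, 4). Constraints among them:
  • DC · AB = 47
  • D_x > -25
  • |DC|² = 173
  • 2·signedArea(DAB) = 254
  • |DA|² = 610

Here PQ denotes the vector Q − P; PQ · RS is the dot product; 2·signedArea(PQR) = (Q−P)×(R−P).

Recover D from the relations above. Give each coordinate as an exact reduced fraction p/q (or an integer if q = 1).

D = (-24, 6)

1. D_x = -24  [DC · AB = 47 ∩ 2·signedArea(DAB) = 254]
2. D_y = 6  [DC · AB = 47 ∩ 2·signedArea(DAB) = 254]
   → D = (-24, 6)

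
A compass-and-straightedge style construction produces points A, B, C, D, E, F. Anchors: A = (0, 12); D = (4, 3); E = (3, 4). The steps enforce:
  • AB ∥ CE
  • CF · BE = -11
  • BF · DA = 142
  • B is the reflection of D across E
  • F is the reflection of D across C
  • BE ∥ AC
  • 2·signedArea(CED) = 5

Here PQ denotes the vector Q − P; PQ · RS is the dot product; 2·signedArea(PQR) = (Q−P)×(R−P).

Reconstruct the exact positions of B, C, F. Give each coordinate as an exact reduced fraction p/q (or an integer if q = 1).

B = (2, 5)
C = (1, 11)
F = (-2, 19)

1. B_x = 2  [B is the reflection of D across E]
2. B_y = 5  [B is the reflection of D across E]
   → B = (2, 5)
3. C_x = 1  [AB ∥ CE ∩ BE ∥ AC]
4. C_y = 11  [AB ∥ CE ∩ BE ∥ AC]
   → C = (1, 11)
5. F_x = -2  [F is the reflection of D across C]
6. F_y = 19  [F is the reflection of D across C]
   → F = (-2, 19)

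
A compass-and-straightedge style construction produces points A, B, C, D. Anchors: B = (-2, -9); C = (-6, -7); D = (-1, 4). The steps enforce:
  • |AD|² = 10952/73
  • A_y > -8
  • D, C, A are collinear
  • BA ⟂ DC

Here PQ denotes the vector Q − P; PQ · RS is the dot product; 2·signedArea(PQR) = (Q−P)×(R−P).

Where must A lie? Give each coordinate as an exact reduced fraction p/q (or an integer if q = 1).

A = (-443/73, -522/73)

1. A_x = -443/73  [D, C, A are collinear ∩ BA ⟂ DC]
2. A_y = -522/73  [D, C, A are collinear ∩ BA ⟂ DC]
   → A = (-443/73, -522/73)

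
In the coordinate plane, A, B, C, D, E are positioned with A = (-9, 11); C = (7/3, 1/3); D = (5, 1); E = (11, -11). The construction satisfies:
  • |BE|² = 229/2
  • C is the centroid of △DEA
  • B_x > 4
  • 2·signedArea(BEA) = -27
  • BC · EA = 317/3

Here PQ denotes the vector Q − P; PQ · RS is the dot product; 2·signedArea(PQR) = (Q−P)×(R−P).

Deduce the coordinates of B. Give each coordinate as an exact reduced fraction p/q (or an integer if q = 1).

1. B_x = 9/2  [BC · EA = 317/3 ∩ 2·signedArea(BEA) = -27]
2. B_y = -5/2  [BC · EA = 317/3 ∩ 2·signedArea(BEA) = -27]
   → B = (9/2, -5/2)

B = (9/2, -5/2)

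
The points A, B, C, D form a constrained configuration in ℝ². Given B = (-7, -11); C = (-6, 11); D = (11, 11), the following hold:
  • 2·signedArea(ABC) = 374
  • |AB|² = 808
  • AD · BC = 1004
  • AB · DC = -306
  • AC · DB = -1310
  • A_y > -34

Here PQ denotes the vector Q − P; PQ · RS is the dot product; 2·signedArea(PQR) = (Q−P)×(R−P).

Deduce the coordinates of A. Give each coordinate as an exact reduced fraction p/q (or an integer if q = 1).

A = (-25, -33)

1. A_x = -25  [AB · DC = -306 ∩ AD · BC = 1004]
2. A_y = -33  [AB · DC = -306 ∩ AD · BC = 1004]
   → A = (-25, -33)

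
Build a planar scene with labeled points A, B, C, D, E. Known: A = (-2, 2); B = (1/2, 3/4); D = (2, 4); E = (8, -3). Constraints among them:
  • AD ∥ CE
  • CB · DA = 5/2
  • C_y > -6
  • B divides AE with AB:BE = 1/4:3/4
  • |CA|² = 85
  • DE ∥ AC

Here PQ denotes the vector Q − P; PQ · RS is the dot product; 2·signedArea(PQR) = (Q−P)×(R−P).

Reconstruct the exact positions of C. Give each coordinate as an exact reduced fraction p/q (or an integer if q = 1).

1. C_x = 4  [AD ∥ CE ∩ DE ∥ AC]
2. C_y = -5  [AD ∥ CE ∩ DE ∥ AC]
   → C = (4, -5)

C = (4, -5)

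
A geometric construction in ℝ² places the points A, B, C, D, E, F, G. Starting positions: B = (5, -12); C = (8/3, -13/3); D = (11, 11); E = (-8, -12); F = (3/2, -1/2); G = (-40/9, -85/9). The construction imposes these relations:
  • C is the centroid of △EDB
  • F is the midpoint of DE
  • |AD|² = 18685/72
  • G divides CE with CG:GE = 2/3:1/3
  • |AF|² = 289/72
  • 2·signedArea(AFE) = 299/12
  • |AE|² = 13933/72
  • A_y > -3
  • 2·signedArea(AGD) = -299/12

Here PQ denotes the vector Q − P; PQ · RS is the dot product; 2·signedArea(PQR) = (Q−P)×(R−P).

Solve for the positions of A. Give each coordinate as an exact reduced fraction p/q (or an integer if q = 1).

A = (25/12, -29/12)

1. A_x = 25/12  [2·signedArea(AFE) = 299/12 ∩ 2·signedArea(AGD) = -299/12]
2. A_y = -29/12  [2·signedArea(AFE) = 299/12 ∩ 2·signedArea(AGD) = -299/12]
   → A = (25/12, -29/12)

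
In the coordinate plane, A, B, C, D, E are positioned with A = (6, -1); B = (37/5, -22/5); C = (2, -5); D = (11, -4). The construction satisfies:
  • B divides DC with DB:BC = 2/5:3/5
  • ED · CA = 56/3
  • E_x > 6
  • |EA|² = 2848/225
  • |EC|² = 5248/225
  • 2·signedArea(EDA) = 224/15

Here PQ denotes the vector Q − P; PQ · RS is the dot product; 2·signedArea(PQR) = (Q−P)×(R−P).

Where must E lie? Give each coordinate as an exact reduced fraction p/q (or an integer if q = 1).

E = (34/5, -67/15)

1. E_x = 34/5  [ED · CA = 56/3 ∩ 2·signedArea(EDA) = 224/15]
2. E_y = -67/15  [ED · CA = 56/3 ∩ 2·signedArea(EDA) = 224/15]
   → E = (34/5, -67/15)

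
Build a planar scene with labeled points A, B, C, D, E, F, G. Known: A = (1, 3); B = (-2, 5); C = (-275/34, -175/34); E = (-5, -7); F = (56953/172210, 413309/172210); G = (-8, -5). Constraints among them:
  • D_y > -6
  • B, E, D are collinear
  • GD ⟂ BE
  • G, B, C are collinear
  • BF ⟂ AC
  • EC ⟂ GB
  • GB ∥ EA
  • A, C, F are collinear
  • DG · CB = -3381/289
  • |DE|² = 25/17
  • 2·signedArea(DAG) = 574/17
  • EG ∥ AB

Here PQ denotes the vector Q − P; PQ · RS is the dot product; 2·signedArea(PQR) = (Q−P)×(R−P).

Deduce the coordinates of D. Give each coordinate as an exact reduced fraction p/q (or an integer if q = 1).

D = (-80/17, -99/17)

1. D_x = -80/17  [B, E, D are collinear ∩ GD ⟂ BE]
2. D_y = -99/17  [B, E, D are collinear ∩ GD ⟂ BE]
   → D = (-80/17, -99/17)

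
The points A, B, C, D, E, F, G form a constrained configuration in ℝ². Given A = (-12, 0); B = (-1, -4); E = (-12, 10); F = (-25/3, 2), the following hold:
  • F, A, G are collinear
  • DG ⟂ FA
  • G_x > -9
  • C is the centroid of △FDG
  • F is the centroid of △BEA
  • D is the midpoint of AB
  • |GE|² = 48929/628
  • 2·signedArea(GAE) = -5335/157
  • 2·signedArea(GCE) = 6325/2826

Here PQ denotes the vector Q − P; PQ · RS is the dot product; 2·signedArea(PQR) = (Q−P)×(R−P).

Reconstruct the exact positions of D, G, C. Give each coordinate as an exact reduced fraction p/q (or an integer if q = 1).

C = (-11038/1413, 97/157)
D = (-13/2, -2)
G = (-2701/314, 291/157)

1. D_x = -13/2  [D is the midpoint of AB]
2. D_y = -2  [D is the midpoint of AB]
   → D = (-13/2, -2)
3. G_x = -2701/314  [F, A, G are collinear ∩ DG ⟂ FA]
4. G_y = 291/157  [F, A, G are collinear ∩ DG ⟂ FA]
   → G = (-2701/314, 291/157)
5. C_x = -11038/1413  [C is the centroid of △FDG]
6. C_y = 97/157  [C is the centroid of △FDG]
   → C = (-11038/1413, 97/157)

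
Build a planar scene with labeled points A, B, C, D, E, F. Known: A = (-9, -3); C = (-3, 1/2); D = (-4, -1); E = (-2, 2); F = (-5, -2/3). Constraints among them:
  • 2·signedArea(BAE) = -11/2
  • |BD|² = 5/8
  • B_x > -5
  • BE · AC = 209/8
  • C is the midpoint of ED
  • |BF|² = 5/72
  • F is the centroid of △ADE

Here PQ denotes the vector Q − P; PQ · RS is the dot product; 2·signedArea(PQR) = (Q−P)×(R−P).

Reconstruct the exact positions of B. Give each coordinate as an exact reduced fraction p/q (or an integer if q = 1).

1. B_x = -19/4  [2·signedArea(BAE) = -11/2 ∩ BE · AC = 209/8]
2. B_y = -3/4  [2·signedArea(BAE) = -11/2 ∩ BE · AC = 209/8]
   → B = (-19/4, -3/4)

B = (-19/4, -3/4)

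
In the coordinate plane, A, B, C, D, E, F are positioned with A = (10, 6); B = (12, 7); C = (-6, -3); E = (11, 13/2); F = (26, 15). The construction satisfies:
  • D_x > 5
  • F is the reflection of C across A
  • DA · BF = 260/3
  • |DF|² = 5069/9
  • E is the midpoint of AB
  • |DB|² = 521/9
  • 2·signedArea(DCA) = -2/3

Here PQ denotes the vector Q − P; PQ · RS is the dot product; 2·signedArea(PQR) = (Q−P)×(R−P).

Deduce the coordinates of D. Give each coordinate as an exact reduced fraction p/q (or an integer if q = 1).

1. D_x = 16/3  [DA · BF = 260/3 ∩ 2·signedArea(DCA) = -2/3]
2. D_y = 10/3  [DA · BF = 260/3 ∩ 2·signedArea(DCA) = -2/3]
   → D = (16/3, 10/3)

D = (16/3, 10/3)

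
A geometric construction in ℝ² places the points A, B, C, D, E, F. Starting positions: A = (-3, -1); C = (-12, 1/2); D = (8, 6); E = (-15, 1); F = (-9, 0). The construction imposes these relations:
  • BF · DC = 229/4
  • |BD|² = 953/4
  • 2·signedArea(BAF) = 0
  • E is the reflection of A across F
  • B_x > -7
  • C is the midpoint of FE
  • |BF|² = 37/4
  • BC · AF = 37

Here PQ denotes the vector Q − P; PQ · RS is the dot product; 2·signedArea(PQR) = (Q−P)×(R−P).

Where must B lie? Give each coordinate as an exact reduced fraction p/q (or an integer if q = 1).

1. B_x = -6  [2·signedArea(BAF) = 0 ∩ BC · AF = 37]
2. B_y = -1/2  [2·signedArea(BAF) = 0 ∩ BC · AF = 37]
   → B = (-6, -1/2)

B = (-6, -1/2)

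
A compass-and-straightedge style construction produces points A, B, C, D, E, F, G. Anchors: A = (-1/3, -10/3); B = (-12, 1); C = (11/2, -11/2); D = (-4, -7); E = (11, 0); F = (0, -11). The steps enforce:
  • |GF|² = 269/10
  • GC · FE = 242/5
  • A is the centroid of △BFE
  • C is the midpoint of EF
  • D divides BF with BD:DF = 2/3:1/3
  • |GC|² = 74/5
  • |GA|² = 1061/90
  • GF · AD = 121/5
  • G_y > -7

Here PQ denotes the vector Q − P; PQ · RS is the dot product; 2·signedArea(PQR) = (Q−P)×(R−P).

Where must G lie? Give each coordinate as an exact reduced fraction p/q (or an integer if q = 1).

G = (17/10, -61/10)

1. G_x = 17/10  [line -11·x + -11·y + -242/5 = 0 ∩ |GC|² = 74/5]
2. G_y = -61/10  [line -11·x + -11·y + -242/5 = 0 ∩ |GC|² = 74/5]
   → G = (17/10, -61/10)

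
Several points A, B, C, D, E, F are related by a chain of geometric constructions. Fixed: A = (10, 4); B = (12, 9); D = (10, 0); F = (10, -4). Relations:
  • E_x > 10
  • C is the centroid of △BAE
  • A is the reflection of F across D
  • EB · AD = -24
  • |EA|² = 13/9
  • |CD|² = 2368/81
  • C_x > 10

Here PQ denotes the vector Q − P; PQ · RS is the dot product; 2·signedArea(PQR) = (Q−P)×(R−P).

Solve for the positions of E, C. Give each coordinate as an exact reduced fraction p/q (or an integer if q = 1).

C = (98/9, 16/3)
E = (32/3, 3)

1. E_y = 3  [EB · AD = -24]
2. E_x = 32/3  [|EA|² = 13/9]
   → E = (32/3, 3)
3. C_x = 98/9  [C is the centroid of △BAE]
4. C_y = 16/3  [C is the centroid of △BAE]
   → C = (98/9, 16/3)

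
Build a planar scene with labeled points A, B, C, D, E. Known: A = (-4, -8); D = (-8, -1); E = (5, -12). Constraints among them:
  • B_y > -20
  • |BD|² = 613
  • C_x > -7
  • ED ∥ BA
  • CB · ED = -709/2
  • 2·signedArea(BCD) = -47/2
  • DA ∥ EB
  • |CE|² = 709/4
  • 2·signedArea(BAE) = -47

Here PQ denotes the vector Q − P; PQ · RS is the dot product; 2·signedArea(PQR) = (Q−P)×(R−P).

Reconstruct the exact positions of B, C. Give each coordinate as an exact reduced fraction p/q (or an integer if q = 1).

1. B_x = 9  [ED ∥ BA ∩ DA ∥ EB]
2. B_y = -19  [ED ∥ BA ∩ DA ∥ EB]
   → B = (9, -19)
3. C_x = -6  [CB · ED = -709/2 ∩ 2·signedArea(BCD) = -47/2]
4. C_y = -9/2  [CB · ED = -709/2 ∩ 2·signedArea(BCD) = -47/2]
   → C = (-6, -9/2)

B = (9, -19)
C = (-6, -9/2)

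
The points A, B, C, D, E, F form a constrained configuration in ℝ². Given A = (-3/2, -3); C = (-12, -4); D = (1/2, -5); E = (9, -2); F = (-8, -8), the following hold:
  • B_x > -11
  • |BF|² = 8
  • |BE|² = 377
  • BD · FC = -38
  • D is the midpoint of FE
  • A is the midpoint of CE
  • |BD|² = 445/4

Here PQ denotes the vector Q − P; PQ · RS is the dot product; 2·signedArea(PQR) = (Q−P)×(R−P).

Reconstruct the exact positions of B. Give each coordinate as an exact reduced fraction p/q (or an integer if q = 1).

1. B_x = -10  [line 4·x + -4·y + 16 = 0 ∩ |BF|² = 8]
2. B_y = -6  [line 4·x + -4·y + 16 = 0 ∩ |BF|² = 8]
   → B = (-10, -6)

B = (-10, -6)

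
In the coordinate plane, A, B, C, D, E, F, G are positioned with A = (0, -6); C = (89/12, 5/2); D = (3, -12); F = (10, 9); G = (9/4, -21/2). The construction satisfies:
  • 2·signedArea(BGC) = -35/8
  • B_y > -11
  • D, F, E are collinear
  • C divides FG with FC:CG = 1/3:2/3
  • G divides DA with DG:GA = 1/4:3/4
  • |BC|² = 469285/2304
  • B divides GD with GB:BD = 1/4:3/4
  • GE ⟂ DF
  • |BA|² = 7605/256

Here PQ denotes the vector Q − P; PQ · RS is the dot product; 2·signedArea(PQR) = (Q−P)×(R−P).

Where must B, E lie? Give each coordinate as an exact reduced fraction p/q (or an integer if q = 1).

B = (39/16, -87/8)
E = (27/8, -87/8)

1. B_x = 39/16  [B divides GD with GB:BD = 1/4:3/4]
2. B_y = -87/8  [B divides GD with GB:BD = 1/4:3/4]
   → B = (39/16, -87/8)
3. E_x = 27/8  [D, F, E are collinear ∩ GE ⟂ DF]
4. E_y = -87/8  [D, F, E are collinear ∩ GE ⟂ DF]
   → E = (27/8, -87/8)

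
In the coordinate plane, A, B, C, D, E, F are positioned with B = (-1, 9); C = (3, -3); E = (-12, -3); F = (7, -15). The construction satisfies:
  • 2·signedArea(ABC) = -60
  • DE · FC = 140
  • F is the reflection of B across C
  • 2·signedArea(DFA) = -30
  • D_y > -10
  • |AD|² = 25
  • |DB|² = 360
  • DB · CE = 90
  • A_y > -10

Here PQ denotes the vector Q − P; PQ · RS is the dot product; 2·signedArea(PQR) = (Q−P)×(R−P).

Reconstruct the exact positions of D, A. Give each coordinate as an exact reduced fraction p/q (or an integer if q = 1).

A = (0, -9)
D = (5, -9)

1. D_x = 5  [DB · CE = 90 ∩ DE · FC = 140]
2. D_y = -9  [DB · CE = 90 ∩ DE · FC = 140]
   → D = (5, -9)
3. A_x = 0  [line 12·x + 4·y + 36 = 0 ∩ |AD|² = 25]
4. A_y = -9  [line 12·x + 4·y + 36 = 0 ∩ |AD|² = 25]
   → A = (0, -9)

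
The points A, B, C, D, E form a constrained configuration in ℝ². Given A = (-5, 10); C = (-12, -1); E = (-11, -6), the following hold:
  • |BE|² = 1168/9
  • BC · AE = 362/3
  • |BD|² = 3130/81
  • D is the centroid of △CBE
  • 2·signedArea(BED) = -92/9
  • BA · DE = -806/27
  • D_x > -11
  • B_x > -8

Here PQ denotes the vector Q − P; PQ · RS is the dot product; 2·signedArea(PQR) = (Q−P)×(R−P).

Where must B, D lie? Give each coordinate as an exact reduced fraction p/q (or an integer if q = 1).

1. B_x = -7  [line 6·x + 16·y + -98/3 = 0 ∩ |BE|² = 1168/9]
2. B_y = 14/3  [line 6·x + 16·y + -98/3 = 0 ∩ |BE|² = 1168/9]
   → B = (-7, 14/3)
3. D_x = -10  [D is the centroid of △CBE]
4. D_y = -7/9  [D is the centroid of △CBE]
   → D = (-10, -7/9)

B = (-7, 14/3)
D = (-10, -7/9)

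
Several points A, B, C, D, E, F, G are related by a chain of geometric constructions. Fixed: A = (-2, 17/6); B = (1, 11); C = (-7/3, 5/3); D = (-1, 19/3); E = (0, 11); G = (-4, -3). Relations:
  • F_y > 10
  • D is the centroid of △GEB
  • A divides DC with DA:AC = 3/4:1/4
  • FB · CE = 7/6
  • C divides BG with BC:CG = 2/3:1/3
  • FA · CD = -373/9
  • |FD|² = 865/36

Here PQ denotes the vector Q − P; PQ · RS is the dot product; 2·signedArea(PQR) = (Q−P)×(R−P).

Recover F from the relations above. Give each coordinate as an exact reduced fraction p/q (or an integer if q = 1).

F = (1/2, 11)

1. F_x = 1/2  [FA · CD = -373/9 ∩ FB · CE = 7/6]
2. F_y = 11  [FA · CD = -373/9 ∩ FB · CE = 7/6]
   → F = (1/2, 11)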